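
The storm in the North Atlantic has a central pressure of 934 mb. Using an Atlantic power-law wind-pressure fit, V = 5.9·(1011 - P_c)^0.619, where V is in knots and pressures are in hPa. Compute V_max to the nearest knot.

87 kt

ΔP = 1011 − 934 = 77 mb.
77^0.619 ≈ 14.714.
V ≈ 5.9 × 14.714 ≈ 86.8 kt.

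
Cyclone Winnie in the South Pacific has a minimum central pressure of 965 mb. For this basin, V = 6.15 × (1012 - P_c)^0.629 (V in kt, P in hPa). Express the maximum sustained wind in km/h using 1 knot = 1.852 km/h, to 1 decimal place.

ΔP = 1012 − 965 = 47 mb.
V ≈ 6.15 × 47^0.629 = 6.15 × 11.265 ≈ 69.283 kt.
69.283 × 1.852 ≈ 128.31 km/h → 128.3 km/h.

128.3 km/h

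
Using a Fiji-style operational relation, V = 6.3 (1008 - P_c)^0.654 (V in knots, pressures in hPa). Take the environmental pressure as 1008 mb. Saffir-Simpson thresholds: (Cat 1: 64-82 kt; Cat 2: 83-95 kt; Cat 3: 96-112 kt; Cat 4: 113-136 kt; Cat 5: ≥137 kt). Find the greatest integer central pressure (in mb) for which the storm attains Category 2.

956 mb

Category 2 begins at V = 83 kt.
Required ΔP = (83/6.3)^(1/0.654) = 13.175^1.529 ≈ 51.54 mb.
P_c ≤ 1008 − 51.54 = 956.46, so the highest integer P_c is 956 mb.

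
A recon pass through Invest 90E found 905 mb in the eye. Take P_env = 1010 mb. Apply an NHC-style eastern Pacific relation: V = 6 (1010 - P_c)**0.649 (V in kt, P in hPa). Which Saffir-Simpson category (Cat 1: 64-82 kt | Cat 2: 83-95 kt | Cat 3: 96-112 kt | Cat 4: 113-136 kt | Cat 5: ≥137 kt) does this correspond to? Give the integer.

ΔP = 1010 − 905 = 105 mb.
V ≈ 6 × 105^0.649 = 6 × 20.50 ≈ 123 kt.
123 kt falls in the Category 4 band.

4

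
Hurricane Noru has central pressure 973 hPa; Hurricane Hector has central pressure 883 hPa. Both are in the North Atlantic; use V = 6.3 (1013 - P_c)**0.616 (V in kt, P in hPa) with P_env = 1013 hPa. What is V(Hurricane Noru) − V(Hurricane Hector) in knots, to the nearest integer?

-65 kt

Hurricane Noru: ΔP = 40; V ≈ 6.3 × 40^0.616 ≈ 61.12 kt.
Hurricane Hector: ΔP = 130; V ≈ 6.3 × 130^0.616 ≈ 126.34 kt.
Difference ≈ 61.12 − 126.34 = -65.22 → -65 kt.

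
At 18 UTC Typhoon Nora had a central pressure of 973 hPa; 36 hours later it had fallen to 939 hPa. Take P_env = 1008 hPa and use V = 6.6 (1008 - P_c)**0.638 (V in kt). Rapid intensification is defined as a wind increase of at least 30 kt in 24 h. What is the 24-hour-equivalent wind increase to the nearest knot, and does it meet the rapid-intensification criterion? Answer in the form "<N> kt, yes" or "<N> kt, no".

V₁: ΔP = 35, V ≈ 6.6 × 35^0.638 ≈ 63.78 kt.
V₂: ΔP = 69, V ≈ 6.6 × 69^0.638 ≈ 98.34 kt.
ΔV over 36 h = 34.56 kt → 24 h equivalent = 34.56 × 24/36 ≈ 23.04 kt.
23 kt < 30 kt ⇒ not rapid intensification.

23 kt, no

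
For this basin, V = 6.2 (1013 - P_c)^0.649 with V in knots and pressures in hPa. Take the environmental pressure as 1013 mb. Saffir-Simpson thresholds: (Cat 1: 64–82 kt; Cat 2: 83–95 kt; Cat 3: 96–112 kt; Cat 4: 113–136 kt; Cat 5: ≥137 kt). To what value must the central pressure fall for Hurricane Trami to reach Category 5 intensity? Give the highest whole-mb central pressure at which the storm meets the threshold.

Category 5 begins at V = 137 kt.
Required ΔP = (137/6.2)^(1/0.649) = 22.097^1.541 ≈ 117.87 mb.
P_c ≤ 1013 − 117.87 = 895.13, so the highest integer P_c is 895 mb.

895 mb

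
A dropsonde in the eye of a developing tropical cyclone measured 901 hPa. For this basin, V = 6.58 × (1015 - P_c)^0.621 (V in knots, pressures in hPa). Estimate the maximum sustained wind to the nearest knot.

125 kt

ΔP = 1015 − 901 = 114 hPa.
114^0.621 ≈ 18.938.
V ≈ 6.58 × 18.938 ≈ 124.6 kt.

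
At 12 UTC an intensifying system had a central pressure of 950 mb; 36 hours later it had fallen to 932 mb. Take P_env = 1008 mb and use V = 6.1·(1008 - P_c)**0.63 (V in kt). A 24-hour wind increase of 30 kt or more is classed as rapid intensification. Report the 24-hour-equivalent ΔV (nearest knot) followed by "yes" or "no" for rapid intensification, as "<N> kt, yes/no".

10 kt, no

V₁: ΔP = 58, V ≈ 6.1 × 58^0.63 ≈ 78.76 kt.
V₂: ΔP = 76, V ≈ 6.1 × 76^0.63 ≈ 93.38 kt.
ΔV over 36 h = 14.62 kt → 24 h equivalent = 14.62 × 24/36 ≈ 9.75 kt.
10 kt < 30 kt ⇒ not rapid intensification.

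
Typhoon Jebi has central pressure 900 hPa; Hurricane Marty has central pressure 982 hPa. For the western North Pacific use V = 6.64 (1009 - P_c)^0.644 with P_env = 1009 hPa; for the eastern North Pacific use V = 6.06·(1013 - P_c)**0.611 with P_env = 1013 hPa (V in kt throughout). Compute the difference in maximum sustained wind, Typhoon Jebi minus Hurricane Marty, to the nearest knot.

Typhoon Jebi: ΔP = 109; V ≈ 6.64 × 109^0.644 ≈ 136.23 kt.
Hurricane Marty: ΔP = 31; V ≈ 6.06 × 31^0.611 ≈ 49.40 kt.
Difference ≈ 136.23 − 49.40 = 86.83 → 87 kt.

87 kt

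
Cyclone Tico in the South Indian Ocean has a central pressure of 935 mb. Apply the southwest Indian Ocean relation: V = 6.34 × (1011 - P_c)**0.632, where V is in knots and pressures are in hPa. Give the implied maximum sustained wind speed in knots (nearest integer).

ΔP = 1011 − 935 = 76 mb.
76^0.632 ≈ 15.441.
V ≈ 6.34 × 15.441 ≈ 97.9 kt.

98 kt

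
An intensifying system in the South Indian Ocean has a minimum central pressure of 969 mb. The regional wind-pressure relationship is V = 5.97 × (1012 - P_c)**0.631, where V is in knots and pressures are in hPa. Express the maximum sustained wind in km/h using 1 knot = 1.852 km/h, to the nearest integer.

ΔP = 1012 − 969 = 43 mb.
V ≈ 5.97 × 43^0.631 = 5.97 × 10.733 ≈ 64.076 kt.
64.076 × 1.852 ≈ 118.67 km/h → 119 km/h.

119 km/h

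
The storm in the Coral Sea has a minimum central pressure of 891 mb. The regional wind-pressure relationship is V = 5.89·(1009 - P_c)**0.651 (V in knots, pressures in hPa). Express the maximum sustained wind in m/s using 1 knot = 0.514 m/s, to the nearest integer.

68 m/s

ΔP = 1009 − 891 = 118 mb.
V ≈ 5.89 × 118^0.651 = 5.89 × 22.325 ≈ 131.495 kt.
131.495 × 0.514 ≈ 67.59 m/s → 68 m/s.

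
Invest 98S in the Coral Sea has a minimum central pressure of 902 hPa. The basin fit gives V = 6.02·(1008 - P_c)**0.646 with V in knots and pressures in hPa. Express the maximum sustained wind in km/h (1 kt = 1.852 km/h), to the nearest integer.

227 km/h

ΔP = 1008 − 902 = 106 hPa.
V ≈ 6.02 × 106^0.646 = 6.02 × 20.340 ≈ 122.446 kt.
122.446 × 1.852 ≈ 226.77 km/h → 227 km/h.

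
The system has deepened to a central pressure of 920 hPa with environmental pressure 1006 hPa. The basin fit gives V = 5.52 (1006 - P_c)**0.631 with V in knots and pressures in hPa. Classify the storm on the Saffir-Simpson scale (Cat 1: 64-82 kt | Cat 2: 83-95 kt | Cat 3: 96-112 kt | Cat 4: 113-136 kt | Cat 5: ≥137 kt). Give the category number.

2

ΔP = 1006 − 920 = 86 hPa.
V ≈ 5.52 × 86^0.631 = 5.52 × 16.62 ≈ 92 kt.
92 kt falls in the Category 2 band.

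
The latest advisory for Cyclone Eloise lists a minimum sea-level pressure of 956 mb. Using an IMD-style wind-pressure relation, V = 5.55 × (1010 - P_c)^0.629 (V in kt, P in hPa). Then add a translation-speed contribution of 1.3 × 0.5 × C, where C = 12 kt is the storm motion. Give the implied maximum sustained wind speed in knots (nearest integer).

ΔP = 1010 − 956 = 54 mb.
54^0.629 ≈ 12.294.
V ≈ 5.55 × 12.294 ≈ 68.2 kt.
Translation term: 1.3 × 0.5 × 12 = 7.8 kt.
Corrected V ≈ 76 kt → 76 kt.

76 kt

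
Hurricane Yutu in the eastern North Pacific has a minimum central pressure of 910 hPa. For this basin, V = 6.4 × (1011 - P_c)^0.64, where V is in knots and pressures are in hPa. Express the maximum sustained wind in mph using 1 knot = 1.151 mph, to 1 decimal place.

141.3 mph

ΔP = 1011 − 910 = 101 hPa.
V ≈ 6.4 × 101^0.64 = 6.4 × 19.176 ≈ 122.729 kt.
122.729 × 1.151 ≈ 141.26 mph → 141.3 mph.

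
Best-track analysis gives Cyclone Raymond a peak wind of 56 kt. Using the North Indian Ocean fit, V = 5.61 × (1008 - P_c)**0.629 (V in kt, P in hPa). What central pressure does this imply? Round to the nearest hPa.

969 hPa

ΔP = (V / 5.61)^(1/0.629) = (56/5.61)^1.590.
56/5.61 = 9.982; 9.982^1.590 ≈ 38.78 hPa.
P_c = 1008 − 38.78 = 969.22 ≈ 969 hPa.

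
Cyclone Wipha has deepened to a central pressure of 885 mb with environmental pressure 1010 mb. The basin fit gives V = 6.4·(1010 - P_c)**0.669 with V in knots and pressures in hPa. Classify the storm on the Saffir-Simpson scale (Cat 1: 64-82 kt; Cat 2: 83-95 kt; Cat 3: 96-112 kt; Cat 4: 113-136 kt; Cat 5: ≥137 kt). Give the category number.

ΔP = 1010 − 885 = 125 mb.
V ≈ 6.4 × 125^0.669 = 6.4 × 25.28 ≈ 162 kt.
162 kt falls in the Category 5 band.

5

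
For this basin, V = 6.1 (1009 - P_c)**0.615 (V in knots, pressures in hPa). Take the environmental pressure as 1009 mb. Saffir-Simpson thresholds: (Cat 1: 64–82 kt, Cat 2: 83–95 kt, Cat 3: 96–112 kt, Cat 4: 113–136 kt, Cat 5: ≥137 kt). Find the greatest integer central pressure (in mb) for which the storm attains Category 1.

963 mb

Category 1 begins at V = 64 kt.
Required ΔP = (64/6.1)^(1/0.615) = 10.492^1.626 ≈ 45.70 mb.
P_c ≤ 1009 − 45.70 = 963.30, so the highest integer P_c is 963 mb.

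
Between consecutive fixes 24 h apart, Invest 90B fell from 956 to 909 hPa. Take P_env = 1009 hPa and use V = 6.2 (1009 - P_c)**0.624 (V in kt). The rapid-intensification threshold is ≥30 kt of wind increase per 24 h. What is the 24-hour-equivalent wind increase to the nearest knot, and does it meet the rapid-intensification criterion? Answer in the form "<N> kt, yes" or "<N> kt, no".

V₁: ΔP = 53, V ≈ 6.2 × 53^0.624 ≈ 73.85 kt.
V₂: ΔP = 100, V ≈ 6.2 × 100^0.624 ≈ 109.75 kt.
ΔV over 24 h = 35.90 kt → 24 h equivalent = 35.90 × 24/24 ≈ 35.90 kt.
36 kt ≥ 30 kt ⇒ rapid intensification.

36 kt, yes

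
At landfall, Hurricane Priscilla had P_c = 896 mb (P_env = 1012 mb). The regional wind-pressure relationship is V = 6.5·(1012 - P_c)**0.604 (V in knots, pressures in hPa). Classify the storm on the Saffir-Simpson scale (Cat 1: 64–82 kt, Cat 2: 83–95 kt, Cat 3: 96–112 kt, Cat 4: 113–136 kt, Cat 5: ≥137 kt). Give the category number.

ΔP = 1012 − 896 = 116 mb.
V ≈ 6.5 × 116^0.604 = 6.5 × 17.66 ≈ 115 kt.
115 kt falls in the Category 4 band.

4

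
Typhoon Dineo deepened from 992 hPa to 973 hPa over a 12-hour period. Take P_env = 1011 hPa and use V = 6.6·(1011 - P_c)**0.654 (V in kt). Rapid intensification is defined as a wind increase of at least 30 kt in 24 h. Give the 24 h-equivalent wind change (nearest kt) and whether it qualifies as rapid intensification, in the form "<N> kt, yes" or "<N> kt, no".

V₁: ΔP = 19, V ≈ 6.6 × 19^0.654 ≈ 45.27 kt.
V₂: ΔP = 38, V ≈ 6.6 × 38^0.654 ≈ 71.24 kt.
ΔV over 12 h = 25.97 kt → 24 h equivalent = 25.97 × 24/12 ≈ 51.94 kt.
52 kt ≥ 30 kt ⇒ rapid intensification.

52 kt, yes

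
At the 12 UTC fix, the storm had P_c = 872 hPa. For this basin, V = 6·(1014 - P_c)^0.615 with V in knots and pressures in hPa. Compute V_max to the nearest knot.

126 kt

ΔP = 1014 − 872 = 142 hPa.
142^0.615 ≈ 21.070.
V ≈ 6 × 21.070 ≈ 126.4 kt.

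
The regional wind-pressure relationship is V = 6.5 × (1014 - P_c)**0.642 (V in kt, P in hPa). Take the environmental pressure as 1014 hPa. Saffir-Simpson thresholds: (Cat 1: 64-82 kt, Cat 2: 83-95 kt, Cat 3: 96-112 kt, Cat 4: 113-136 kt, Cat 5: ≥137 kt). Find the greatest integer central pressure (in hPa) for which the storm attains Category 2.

961 hPa

Category 2 begins at V = 83 kt.
Required ΔP = (83/6.5)^(1/0.642) = 12.769^1.558 ≈ 52.84 hPa.
P_c ≤ 1014 − 52.84 = 961.16, so the highest integer P_c is 961 hPa.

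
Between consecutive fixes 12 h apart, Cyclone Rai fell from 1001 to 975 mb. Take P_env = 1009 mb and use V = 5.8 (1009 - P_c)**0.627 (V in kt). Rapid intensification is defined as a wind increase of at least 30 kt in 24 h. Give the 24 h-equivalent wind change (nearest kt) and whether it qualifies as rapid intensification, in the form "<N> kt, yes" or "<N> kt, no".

63 kt, yes

V₁: ΔP = 8, V ≈ 5.8 × 8^0.627 ≈ 21.36 kt.
V₂: ΔP = 34, V ≈ 5.8 × 34^0.627 ≈ 52.93 kt.
ΔV over 12 h = 31.57 kt → 24 h equivalent = 31.57 × 24/12 ≈ 63.14 kt.
63 kt ≥ 30 kt ⇒ rapid intensification.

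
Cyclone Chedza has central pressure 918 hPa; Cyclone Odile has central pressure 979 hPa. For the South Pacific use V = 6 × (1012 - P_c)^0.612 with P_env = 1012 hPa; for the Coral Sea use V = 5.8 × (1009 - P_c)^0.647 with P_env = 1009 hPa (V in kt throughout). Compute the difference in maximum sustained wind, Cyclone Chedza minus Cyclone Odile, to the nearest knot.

Cyclone Chedza: ΔP = 94; V ≈ 6 × 94^0.612 ≈ 96.76 kt.
Cyclone Odile: ΔP = 30; V ≈ 5.8 × 30^0.647 ≈ 52.38 kt.
Difference ≈ 96.76 − 52.38 = 44.38 → 44 kt.

44 kt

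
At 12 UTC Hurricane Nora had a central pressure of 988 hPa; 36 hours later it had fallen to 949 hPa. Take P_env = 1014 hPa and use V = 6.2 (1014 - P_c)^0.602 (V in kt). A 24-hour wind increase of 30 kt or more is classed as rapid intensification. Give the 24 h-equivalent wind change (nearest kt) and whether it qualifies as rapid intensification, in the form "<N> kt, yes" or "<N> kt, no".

V₁: ΔP = 26, V ≈ 6.2 × 26^0.602 ≈ 44.08 kt.
V₂: ΔP = 65, V ≈ 6.2 × 65^0.602 ≈ 76.52 kt.
ΔV over 36 h = 32.44 kt → 24 h equivalent = 32.44 × 24/36 ≈ 21.63 kt.
22 kt < 30 kt ⇒ not rapid intensification.

22 kt, no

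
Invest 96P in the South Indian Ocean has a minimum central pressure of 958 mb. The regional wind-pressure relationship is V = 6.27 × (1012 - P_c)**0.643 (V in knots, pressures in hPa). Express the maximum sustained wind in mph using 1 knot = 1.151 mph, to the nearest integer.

ΔP = 1012 − 958 = 54 mb.
V ≈ 6.27 × 54^0.643 = 6.27 × 13.000 ≈ 81.507 kt.
81.507 × 1.151 ≈ 93.81 mph → 94 mph.

94 mph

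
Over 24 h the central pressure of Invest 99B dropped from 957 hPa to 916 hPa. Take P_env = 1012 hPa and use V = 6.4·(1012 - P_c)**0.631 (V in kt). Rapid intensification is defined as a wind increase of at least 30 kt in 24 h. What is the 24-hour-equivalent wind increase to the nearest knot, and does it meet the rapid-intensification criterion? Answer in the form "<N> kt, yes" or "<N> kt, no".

V₁: ΔP = 55, V ≈ 6.4 × 55^0.631 ≈ 80.23 kt.
V₂: ΔP = 96, V ≈ 6.4 × 96^0.631 ≈ 114.02 kt.
ΔV over 24 h = 33.79 kt → 24 h equivalent = 33.79 × 24/24 ≈ 33.79 kt.
34 kt ≥ 30 kt ⇒ rapid intensification.

34 kt, yes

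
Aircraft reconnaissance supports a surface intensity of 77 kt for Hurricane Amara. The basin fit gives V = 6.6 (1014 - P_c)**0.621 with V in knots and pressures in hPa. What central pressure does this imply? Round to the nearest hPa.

962 hPa

ΔP = (V / 6.6)^(1/0.621) = (77/6.6)^1.610.
77/6.6 = 11.667; 11.667^1.610 ≈ 52.25 hPa.
P_c = 1014 − 52.25 = 961.75 ≈ 962 hPa.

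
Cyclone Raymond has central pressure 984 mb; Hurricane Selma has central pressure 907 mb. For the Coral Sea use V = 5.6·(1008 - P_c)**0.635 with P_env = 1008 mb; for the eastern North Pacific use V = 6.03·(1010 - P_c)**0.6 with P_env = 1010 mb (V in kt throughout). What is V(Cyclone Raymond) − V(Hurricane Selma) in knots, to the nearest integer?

-55 kt

Cyclone Raymond: ΔP = 24; V ≈ 5.6 × 24^0.635 ≈ 42.13 kt.
Hurricane Selma: ΔP = 103; V ≈ 6.03 × 103^0.6 ≈ 97.28 kt.
Difference ≈ 42.13 − 97.28 = -55.15 → -55 kt.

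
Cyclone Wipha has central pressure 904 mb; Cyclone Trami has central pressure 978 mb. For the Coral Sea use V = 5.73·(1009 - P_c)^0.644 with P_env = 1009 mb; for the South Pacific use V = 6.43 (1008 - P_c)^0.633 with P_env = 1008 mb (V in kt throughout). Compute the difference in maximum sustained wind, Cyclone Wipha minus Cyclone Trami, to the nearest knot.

Cyclone Wipha: ΔP = 105; V ≈ 5.73 × 105^0.644 ≈ 114.76 kt.
Cyclone Trami: ΔP = 30; V ≈ 6.43 × 30^0.633 ≈ 55.36 kt.
Difference ≈ 114.76 − 55.36 = 59.40 → 59 kt.

59 kt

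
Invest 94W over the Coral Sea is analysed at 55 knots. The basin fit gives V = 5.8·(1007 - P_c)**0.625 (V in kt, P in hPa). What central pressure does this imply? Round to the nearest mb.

970 mb

ΔP = (V / 5.8)^(1/0.625) = (55/5.8)^1.600.
55/5.8 = 9.483; 9.483^1.600 ≈ 36.57 mb.
P_c = 1007 − 36.57 = 970.43 ≈ 970 mb.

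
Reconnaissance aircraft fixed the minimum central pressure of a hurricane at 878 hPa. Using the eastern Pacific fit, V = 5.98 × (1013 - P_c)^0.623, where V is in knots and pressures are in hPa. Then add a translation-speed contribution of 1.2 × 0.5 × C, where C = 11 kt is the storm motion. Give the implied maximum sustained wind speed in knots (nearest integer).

ΔP = 1013 − 878 = 135 hPa.
135^0.623 ≈ 21.242.
V ≈ 5.98 × 21.242 ≈ 127.0 kt.
Translation term: 1.2 × 0.5 × 11 = 6.6 kt.
Corrected V ≈ 133.6 kt → 134 kt.

134 kt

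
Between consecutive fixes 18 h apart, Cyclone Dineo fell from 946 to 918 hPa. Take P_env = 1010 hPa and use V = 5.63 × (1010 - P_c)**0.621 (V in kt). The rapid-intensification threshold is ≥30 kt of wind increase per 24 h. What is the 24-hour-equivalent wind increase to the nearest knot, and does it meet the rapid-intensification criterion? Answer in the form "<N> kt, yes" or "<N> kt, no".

25 kt, no

V₁: ΔP = 64, V ≈ 5.63 × 64^0.621 ≈ 74.50 kt.
V₂: ΔP = 92, V ≈ 5.63 × 92^0.621 ≈ 93.33 kt.
ΔV over 18 h = 18.83 kt → 24 h equivalent = 18.83 × 24/18 ≈ 25.11 kt.
25 kt < 30 kt ⇒ not rapid intensification.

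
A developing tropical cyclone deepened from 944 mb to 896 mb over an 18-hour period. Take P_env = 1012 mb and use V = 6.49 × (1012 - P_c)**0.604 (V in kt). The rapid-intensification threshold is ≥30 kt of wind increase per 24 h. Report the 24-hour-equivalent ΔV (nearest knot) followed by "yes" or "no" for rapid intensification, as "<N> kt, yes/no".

42 kt, yes

V₁: ΔP = 68, V ≈ 6.49 × 68^0.604 ≈ 83.00 kt.
V₂: ΔP = 116, V ≈ 6.49 × 116^0.604 ≈ 114.60 kt.
ΔV over 18 h = 31.60 kt → 24 h equivalent = 31.60 × 24/18 ≈ 42.13 kt.
42 kt ≥ 30 kt ⇒ rapid intensification.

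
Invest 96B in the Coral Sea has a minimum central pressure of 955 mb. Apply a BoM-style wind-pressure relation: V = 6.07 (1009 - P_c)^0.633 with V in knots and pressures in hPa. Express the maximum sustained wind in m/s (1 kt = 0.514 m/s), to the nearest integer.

39 m/s

ΔP = 1009 − 955 = 54 mb.
V ≈ 6.07 × 54^0.633 = 6.07 × 12.491 ≈ 75.822 kt.
75.822 × 0.514 ≈ 38.97 m/s → 39 m/s.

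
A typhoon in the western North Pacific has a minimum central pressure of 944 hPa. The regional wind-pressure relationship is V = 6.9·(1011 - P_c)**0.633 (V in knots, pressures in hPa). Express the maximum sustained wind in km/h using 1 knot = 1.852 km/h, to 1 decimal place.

ΔP = 1011 − 944 = 67 hPa.
V ≈ 6.9 × 67^0.633 = 6.9 × 14.319 ≈ 98.799 kt.
98.799 × 1.852 ≈ 182.98 km/h → 183.0 km/h.

183.0 km/h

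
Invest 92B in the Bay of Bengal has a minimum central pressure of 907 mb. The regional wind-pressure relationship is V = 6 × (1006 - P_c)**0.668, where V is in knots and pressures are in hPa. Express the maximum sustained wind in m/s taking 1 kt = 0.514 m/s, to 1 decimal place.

ΔP = 1006 − 907 = 99 mb.
V ≈ 6 × 99^0.668 = 6 × 21.532 ≈ 129.192 kt.
129.192 × 0.514 ≈ 66.40 m/s → 66.4 m/s.

66.4 m/s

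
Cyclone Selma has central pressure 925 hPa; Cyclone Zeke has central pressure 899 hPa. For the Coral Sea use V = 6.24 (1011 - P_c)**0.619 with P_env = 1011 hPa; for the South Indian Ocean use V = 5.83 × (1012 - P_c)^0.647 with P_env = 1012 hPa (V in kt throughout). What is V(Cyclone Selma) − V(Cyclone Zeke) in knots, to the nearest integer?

Cyclone Selma: ΔP = 86; V ≈ 6.24 × 86^0.619 ≈ 98.32 kt.
Cyclone Zeke: ΔP = 113; V ≈ 5.83 × 113^0.647 ≈ 124.17 kt.
Difference ≈ 98.32 − 124.17 = -25.85 → -26 kt.

-26 kt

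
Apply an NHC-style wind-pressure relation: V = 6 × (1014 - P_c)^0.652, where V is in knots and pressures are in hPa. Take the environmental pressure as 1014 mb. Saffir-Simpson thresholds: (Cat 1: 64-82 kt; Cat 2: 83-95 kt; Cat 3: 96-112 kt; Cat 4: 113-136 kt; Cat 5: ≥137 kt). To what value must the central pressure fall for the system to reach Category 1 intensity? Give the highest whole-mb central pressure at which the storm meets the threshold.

976 mb

Category 1 begins at V = 64 kt.
Required ΔP = (64/6)^(1/0.652) = 10.667^1.534 ≈ 37.73 mb.
P_c ≤ 1014 − 37.73 = 976.27, so the highest integer P_c is 976 mb.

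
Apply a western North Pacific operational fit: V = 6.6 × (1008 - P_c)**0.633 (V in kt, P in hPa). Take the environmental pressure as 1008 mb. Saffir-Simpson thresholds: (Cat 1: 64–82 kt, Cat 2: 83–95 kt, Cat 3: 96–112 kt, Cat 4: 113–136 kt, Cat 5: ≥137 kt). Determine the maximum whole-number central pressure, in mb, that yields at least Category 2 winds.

953 mb

Category 2 begins at V = 83 kt.
Required ΔP = (83/6.6)^(1/0.633) = 12.576^1.580 ≈ 54.58 mb.
P_c ≤ 1008 − 54.58 = 953.42, so the highest integer P_c is 953 mb.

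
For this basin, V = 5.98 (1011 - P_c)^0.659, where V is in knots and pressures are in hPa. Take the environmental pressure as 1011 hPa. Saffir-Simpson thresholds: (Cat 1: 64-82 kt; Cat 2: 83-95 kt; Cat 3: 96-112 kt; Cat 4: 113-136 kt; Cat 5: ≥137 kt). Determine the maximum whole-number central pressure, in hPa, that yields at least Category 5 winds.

Category 5 begins at V = 137 kt.
Required ΔP = (137/5.98)^(1/0.659) = 22.910^1.517 ≈ 115.81 hPa.
P_c ≤ 1011 − 115.81 = 895.19, so the highest integer P_c is 895 hPa.

895 hPa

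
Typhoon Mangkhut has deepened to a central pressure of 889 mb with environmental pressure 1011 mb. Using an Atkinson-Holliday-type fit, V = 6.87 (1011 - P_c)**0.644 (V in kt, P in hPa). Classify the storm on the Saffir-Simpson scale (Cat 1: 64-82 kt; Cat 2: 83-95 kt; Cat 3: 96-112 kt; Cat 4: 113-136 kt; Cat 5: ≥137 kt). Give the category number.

ΔP = 1011 − 889 = 122 mb.
V ≈ 6.87 × 122^0.644 = 6.87 × 22.06 ≈ 152 kt.
152 kt falls in the Category 5 band.

5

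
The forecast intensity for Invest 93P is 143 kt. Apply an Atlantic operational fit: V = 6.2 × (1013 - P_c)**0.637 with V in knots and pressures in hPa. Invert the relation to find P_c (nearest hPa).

875 hPa

ΔP = (V / 6.2)^(1/0.637) = (143/6.2)^1.570.
143/6.2 = 23.065; 23.065^1.570 ≈ 137.92 hPa.
P_c = 1013 − 137.92 = 875.08 ≈ 875 hPa.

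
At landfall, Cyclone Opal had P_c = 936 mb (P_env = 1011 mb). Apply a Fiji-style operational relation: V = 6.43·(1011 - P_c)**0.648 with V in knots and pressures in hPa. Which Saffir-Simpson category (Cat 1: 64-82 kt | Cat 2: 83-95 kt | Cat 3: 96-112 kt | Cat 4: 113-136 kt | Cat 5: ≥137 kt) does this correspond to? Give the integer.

3

ΔP = 1011 − 936 = 75 mb.
V ≈ 6.43 × 75^0.648 = 6.43 × 16.41 ≈ 105 kt.
105 kt falls in the Category 3 band.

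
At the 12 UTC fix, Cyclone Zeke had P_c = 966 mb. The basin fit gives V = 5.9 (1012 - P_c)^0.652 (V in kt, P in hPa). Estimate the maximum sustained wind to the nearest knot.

ΔP = 1012 − 966 = 46 mb.
46^0.652 ≈ 12.137.
V ≈ 5.9 × 12.137 ≈ 71.6 kt.

72 kt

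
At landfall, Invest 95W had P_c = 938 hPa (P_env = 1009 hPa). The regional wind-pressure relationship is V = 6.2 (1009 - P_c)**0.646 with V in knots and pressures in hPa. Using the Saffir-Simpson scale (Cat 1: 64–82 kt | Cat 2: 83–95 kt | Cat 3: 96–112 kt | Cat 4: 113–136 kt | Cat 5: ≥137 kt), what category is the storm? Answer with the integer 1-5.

3

ΔP = 1009 − 938 = 71 hPa.
V ≈ 6.2 × 71^0.646 = 6.2 × 15.70 ≈ 97 kt.
97 kt falls in the Category 3 band.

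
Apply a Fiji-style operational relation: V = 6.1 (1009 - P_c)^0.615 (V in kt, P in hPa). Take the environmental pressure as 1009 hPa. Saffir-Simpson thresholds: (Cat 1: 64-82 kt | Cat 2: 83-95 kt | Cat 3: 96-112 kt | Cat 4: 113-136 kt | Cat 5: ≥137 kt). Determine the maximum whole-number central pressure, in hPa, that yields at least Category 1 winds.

Category 1 begins at V = 64 kt.
Required ΔP = (64/6.1)^(1/0.615) = 10.492^1.626 ≈ 45.70 hPa.
P_c ≤ 1009 − 45.70 = 963.30, so the highest integer P_c is 963 hPa.

963 hPa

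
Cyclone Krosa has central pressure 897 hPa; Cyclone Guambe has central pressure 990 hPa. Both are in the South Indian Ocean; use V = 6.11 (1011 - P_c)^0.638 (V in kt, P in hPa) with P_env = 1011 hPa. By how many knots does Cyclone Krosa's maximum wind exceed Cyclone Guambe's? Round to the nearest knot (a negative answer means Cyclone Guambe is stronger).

Cyclone Krosa: ΔP = 114; V ≈ 6.11 × 114^0.638 ≈ 125.41 kt.
Cyclone Guambe: ΔP = 21; V ≈ 6.11 × 21^0.638 ≈ 42.62 kt.
Difference ≈ 125.41 − 42.62 = 82.79 → 83 kt.

83 kt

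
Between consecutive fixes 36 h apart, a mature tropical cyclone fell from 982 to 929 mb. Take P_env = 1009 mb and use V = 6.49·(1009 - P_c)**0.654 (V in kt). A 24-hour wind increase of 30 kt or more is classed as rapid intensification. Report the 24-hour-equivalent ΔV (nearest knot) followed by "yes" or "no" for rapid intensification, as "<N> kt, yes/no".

V₁: ΔP = 27, V ≈ 6.49 × 27^0.654 ≈ 56.02 kt.
V₂: ΔP = 80, V ≈ 6.49 × 80^0.654 ≈ 113.99 kt.
ΔV over 36 h = 57.97 kt → 24 h equivalent = 57.97 × 24/36 ≈ 38.65 kt.
39 kt ≥ 30 kt ⇒ rapid intensification.

39 kt, yes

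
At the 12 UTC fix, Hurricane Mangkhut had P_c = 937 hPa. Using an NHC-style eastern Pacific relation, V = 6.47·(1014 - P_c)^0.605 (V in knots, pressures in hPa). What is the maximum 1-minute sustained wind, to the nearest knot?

90 kt

ΔP = 1014 − 937 = 77 hPa.
77^0.605 ≈ 13.846.
V ≈ 6.47 × 13.846 ≈ 89.6 kt.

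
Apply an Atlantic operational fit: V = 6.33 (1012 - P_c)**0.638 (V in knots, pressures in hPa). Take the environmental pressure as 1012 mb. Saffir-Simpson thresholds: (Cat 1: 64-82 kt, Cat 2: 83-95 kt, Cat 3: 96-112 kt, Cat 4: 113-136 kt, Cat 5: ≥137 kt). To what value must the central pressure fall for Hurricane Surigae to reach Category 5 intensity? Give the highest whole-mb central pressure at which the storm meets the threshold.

888 mb

Category 5 begins at V = 137 kt.
Required ΔP = (137/6.33)^(1/0.638) = 21.643^1.567 ≈ 123.87 mb.
P_c ≤ 1012 − 123.87 = 888.13, so the highest integer P_c is 888 mb.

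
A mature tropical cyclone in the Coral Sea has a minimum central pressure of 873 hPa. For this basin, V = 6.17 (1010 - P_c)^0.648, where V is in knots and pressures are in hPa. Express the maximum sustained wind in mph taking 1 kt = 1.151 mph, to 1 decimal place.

ΔP = 1010 − 873 = 137 hPa.
V ≈ 6.17 × 137^0.648 = 6.17 × 24.243 ≈ 149.582 kt.
149.582 × 1.151 ≈ 172.17 mph → 172.2 mph.

172.2 mph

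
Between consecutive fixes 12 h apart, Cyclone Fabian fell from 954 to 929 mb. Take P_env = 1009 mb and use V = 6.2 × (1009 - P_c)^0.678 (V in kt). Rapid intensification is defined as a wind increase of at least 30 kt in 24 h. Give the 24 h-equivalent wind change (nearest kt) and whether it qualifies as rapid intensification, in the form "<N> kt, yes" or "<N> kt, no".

V₁: ΔP = 55, V ≈ 6.2 × 55^0.678 ≈ 93.83 kt.
V₂: ΔP = 80, V ≈ 6.2 × 80^0.678 ≈ 120.97 kt.
ΔV over 12 h = 27.14 kt → 24 h equivalent = 27.14 × 24/12 ≈ 54.28 kt.
54 kt ≥ 30 kt ⇒ rapid intensification.

54 kt, yes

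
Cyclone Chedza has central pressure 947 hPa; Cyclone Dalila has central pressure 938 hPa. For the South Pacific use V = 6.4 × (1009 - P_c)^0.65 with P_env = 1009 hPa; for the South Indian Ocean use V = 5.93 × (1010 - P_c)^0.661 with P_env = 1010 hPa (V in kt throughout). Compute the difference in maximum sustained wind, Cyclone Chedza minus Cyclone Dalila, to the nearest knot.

Cyclone Chedza: ΔP = 62; V ≈ 6.4 × 62^0.65 ≈ 93.59 kt.
Cyclone Dalila: ΔP = 72; V ≈ 5.93 × 72^0.661 ≈ 100.17 kt.
Difference ≈ 93.59 − 100.17 = -6.58 → -7 kt.

-7 kt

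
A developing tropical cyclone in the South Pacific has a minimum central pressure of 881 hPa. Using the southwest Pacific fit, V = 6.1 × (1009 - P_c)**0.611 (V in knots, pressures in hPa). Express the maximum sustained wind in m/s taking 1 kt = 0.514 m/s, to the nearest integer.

61 m/s

ΔP = 1009 − 881 = 128 hPa.
V ≈ 6.1 × 128^0.611 = 6.1 × 19.387 ≈ 118.259 kt.
118.259 × 0.514 ≈ 60.79 m/s → 61 m/s.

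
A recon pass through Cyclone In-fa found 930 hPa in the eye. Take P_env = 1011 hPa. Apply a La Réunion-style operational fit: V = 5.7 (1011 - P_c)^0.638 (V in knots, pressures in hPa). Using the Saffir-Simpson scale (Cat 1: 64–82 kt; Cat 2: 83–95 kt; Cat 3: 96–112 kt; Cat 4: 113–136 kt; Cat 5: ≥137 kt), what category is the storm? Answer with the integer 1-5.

ΔP = 1011 − 930 = 81 hPa.
V ≈ 5.7 × 81^0.638 = 5.7 × 16.50 ≈ 94 kt.
94 kt falls in the Category 2 band.

2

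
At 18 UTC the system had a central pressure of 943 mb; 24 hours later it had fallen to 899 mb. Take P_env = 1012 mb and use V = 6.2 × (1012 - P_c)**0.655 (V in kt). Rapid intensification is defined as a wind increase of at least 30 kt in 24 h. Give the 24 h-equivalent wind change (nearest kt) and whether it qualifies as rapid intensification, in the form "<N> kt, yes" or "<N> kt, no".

38 kt, yes

V₁: ΔP = 69, V ≈ 6.2 × 69^0.655 ≈ 99.27 kt.
V₂: ΔP = 113, V ≈ 6.2 × 113^0.655 ≈ 137.14 kt.
ΔV over 24 h = 37.87 kt → 24 h equivalent = 37.87 × 24/24 ≈ 37.87 kt.
38 kt ≥ 30 kt ⇒ rapid intensification.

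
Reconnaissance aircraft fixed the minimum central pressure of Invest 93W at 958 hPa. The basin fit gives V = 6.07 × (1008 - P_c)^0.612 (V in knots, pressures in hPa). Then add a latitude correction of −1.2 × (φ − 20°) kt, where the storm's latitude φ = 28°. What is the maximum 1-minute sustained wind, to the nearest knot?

57 kt

ΔP = 1008 − 958 = 50 hPa.
50^0.612 ≈ 10.959.
V ≈ 6.07 × 10.959 ≈ 66.5 kt.
Latitude correction: −1.2 × (28 − 20) = -9.6 kt.
Corrected V ≈ 56.9 kt → 57 kt.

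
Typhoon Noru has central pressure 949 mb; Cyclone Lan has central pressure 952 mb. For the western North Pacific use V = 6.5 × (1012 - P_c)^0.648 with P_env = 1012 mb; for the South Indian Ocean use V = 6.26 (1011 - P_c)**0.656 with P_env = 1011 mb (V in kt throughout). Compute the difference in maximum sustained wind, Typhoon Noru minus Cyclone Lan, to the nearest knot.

4 kt

Typhoon Noru: ΔP = 63; V ≈ 6.5 × 63^0.648 ≈ 95.25 kt.
Cyclone Lan: ΔP = 59; V ≈ 6.26 × 59^0.656 ≈ 90.84 kt.
Difference ≈ 95.25 − 90.84 = 4.41 → 4 kt.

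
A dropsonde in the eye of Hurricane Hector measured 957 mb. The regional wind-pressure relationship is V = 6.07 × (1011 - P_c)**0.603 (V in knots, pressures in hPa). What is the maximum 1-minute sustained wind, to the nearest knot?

ΔP = 1011 − 957 = 54 mb.
54^0.603 ≈ 11.082.
V ≈ 6.07 × 11.082 ≈ 67.3 kt.

67 kt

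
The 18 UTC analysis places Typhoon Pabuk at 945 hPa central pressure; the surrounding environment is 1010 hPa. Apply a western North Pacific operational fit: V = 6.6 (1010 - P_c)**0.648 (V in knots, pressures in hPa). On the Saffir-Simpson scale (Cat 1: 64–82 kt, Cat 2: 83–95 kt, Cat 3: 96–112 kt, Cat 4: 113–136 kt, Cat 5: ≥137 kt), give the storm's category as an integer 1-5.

ΔP = 1010 − 945 = 65 hPa.
V ≈ 6.6 × 65^0.648 = 6.6 × 14.95 ≈ 99 kt.
99 kt falls in the Category 3 band.

3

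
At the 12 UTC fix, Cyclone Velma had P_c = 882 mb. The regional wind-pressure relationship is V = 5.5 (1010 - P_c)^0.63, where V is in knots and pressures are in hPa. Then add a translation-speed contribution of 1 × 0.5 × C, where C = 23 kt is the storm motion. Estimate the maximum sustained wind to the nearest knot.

ΔP = 1010 − 882 = 128 mb.
128^0.63 ≈ 21.259.
V ≈ 5.5 × 21.259 ≈ 116.9 kt.
Translation term: 1 × 0.5 × 23 = 11.5 kt.
Corrected V ≈ 128.4 kt → 128 kt.

128 kt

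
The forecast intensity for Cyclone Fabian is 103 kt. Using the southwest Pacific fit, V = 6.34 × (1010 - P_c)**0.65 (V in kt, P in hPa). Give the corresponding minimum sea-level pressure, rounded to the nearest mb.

937 mb

ΔP = (V / 6.34)^(1/0.65) = (103/6.34)^1.538.
103/6.34 = 16.246; 16.246^1.538 ≈ 72.89 mb.
P_c = 1010 − 72.89 = 937.11 ≈ 937 mb.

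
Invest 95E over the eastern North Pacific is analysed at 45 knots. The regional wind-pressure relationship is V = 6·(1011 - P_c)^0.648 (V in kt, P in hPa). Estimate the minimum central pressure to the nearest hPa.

989 hPa

ΔP = (V / 6)^(1/0.648) = (45/6)^1.543.
45/6 = 7.500; 7.500^1.543 ≈ 22.41 hPa.
P_c = 1011 − 22.41 = 988.59 ≈ 989 hPa.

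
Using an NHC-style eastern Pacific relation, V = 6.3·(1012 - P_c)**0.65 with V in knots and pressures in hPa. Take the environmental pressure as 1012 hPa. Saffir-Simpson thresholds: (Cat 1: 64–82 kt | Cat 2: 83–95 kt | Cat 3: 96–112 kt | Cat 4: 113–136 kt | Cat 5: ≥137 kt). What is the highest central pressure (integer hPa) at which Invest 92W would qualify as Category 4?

Category 4 begins at V = 113 kt.
Required ΔP = (113/6.3)^(1/0.65) = 17.937^1.538 ≈ 84.88 hPa.
P_c ≤ 1012 − 84.88 = 927.12, so the highest integer P_c is 927 hPa.

927 hPa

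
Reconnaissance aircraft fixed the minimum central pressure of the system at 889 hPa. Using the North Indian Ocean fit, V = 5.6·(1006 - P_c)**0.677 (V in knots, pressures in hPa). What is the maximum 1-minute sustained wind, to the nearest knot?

ΔP = 1006 − 889 = 117 hPa.
117^0.677 ≈ 25.128.
V ≈ 5.6 × 25.128 ≈ 140.7 kt.

141 kt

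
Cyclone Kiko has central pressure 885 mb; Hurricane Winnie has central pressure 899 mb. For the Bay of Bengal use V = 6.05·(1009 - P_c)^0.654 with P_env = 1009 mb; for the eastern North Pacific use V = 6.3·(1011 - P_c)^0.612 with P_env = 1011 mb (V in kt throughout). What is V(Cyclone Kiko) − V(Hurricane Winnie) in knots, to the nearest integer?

Cyclone Kiko: ΔP = 124; V ≈ 6.05 × 124^0.654 ≈ 141.53 kt.
Hurricane Winnie: ΔP = 112; V ≈ 6.3 × 112^0.612 ≈ 113.10 kt.
Difference ≈ 141.53 − 113.10 = 28.43 → 28 kt.

28 kt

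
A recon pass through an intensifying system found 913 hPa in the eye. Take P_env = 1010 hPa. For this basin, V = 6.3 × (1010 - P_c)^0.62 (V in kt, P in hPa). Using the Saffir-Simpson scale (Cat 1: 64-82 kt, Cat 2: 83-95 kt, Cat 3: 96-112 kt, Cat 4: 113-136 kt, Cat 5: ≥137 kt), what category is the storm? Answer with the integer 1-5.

ΔP = 1010 − 913 = 97 hPa.
V ≈ 6.3 × 97^0.62 = 6.3 × 17.05 ≈ 107 kt.
107 kt falls in the Category 3 band.

3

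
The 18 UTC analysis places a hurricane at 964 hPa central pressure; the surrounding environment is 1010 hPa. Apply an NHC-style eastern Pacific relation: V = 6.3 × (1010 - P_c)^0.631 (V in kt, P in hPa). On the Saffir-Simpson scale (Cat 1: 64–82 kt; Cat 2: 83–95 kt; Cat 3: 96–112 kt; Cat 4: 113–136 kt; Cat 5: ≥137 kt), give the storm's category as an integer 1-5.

1

ΔP = 1010 − 964 = 46 hPa.
V ≈ 6.3 × 46^0.631 = 6.3 × 11.20 ≈ 71 kt.
71 kt falls in the Category 1 band.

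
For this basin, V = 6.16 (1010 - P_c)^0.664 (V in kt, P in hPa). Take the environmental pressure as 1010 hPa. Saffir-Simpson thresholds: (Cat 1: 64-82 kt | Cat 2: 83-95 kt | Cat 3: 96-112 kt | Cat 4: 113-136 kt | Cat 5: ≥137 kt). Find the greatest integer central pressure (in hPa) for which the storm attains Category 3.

947 hPa

Category 3 begins at V = 96 kt.
Required ΔP = (96/6.16)^(1/0.664) = 15.584^1.506 ≈ 62.55 hPa.
P_c ≤ 1010 − 62.55 = 947.45, so the highest integer P_c is 947 hPa.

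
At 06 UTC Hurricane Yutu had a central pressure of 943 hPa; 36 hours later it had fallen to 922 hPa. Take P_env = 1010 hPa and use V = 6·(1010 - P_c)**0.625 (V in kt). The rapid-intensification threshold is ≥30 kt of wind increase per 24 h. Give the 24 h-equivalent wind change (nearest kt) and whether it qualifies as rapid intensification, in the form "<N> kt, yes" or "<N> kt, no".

10 kt, no

V₁: ΔP = 67, V ≈ 6 × 67^0.625 ≈ 83.07 kt.
V₂: ΔP = 88, V ≈ 6 × 88^0.625 ≈ 98.50 kt.
ΔV over 36 h = 15.43 kt → 24 h equivalent = 15.43 × 24/36 ≈ 10.29 kt.
10 kt < 30 kt ⇒ not rapid intensification.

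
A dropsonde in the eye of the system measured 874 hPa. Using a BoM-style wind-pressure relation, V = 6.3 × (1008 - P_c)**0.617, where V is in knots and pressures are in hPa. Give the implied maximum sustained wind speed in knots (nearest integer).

ΔP = 1008 − 874 = 134 hPa.
134^0.617 ≈ 20.532.
V ≈ 6.3 × 20.532 ≈ 129.3 kt.

129 kt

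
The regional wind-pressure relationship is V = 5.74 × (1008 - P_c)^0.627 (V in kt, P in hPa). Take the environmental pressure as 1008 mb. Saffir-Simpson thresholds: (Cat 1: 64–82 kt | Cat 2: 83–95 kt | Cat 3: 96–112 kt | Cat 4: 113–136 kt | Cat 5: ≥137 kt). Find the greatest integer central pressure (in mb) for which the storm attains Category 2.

Category 2 begins at V = 83 kt.
Required ΔP = (83/5.74)^(1/0.627) = 14.460^1.595 ≈ 70.85 mb.
P_c ≤ 1008 − 70.85 = 937.15, so the highest integer P_c is 937 mb.

937 mb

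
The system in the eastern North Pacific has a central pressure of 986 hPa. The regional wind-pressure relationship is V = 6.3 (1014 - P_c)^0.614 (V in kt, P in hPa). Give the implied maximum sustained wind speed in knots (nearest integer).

49 kt

ΔP = 1014 − 986 = 28 hPa.
28^0.614 ≈ 7.737.
V ≈ 6.3 × 7.737 ≈ 48.7 kt.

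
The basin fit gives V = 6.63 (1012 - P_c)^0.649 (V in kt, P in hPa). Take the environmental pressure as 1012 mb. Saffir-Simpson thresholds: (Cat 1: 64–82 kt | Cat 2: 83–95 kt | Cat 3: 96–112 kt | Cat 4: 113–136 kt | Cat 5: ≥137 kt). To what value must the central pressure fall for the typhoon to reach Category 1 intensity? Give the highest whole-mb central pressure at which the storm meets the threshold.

Category 1 begins at V = 64 kt.
Required ΔP = (64/6.63)^(1/0.649) = 9.653^1.541 ≈ 32.90 mb.
P_c ≤ 1012 − 32.90 = 979.10, so the highest integer P_c is 979 mb.

979 mb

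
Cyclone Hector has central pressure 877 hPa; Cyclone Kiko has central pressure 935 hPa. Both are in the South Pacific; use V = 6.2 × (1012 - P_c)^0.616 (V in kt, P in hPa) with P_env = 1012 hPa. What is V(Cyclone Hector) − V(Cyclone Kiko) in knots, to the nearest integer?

37 kt

Cyclone Hector: ΔP = 135; V ≈ 6.2 × 135^0.616 ≈ 127.26 kt.
Cyclone Kiko: ΔP = 77; V ≈ 6.2 × 77^0.616 ≈ 90.05 kt.
Difference ≈ 127.26 − 90.05 = 37.21 → 37 kt.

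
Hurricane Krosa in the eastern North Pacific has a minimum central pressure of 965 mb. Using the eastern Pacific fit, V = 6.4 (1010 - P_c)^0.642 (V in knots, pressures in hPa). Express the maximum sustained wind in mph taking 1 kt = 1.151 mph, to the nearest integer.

ΔP = 1010 − 965 = 45 mb.
V ≈ 6.4 × 45^0.642 = 6.4 × 11.518 ≈ 73.713 kt.
73.713 × 1.151 ≈ 84.84 mph → 85 mph.

85 mph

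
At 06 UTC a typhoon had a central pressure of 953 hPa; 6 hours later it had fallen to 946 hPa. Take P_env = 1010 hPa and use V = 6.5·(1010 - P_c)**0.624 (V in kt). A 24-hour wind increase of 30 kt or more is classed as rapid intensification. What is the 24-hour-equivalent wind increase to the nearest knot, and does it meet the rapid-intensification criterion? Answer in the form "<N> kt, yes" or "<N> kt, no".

24 kt, no

V₁: ΔP = 57, V ≈ 6.5 × 57^0.624 ≈ 81.02 kt.
V₂: ΔP = 64, V ≈ 6.5 × 64^0.624 ≈ 87.09 kt.
ΔV over 6 h = 6.07 kt → 24 h equivalent = 6.07 × 24/6 ≈ 24.28 kt.
24 kt < 30 kt ⇒ not rapid intensification.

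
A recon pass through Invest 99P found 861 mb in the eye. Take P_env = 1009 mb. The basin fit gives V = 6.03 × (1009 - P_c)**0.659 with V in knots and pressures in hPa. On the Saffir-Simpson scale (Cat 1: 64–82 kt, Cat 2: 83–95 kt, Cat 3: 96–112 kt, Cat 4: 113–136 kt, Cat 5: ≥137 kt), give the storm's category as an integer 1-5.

5

ΔP = 1009 − 861 = 148 mb.
V ≈ 6.03 × 148^0.659 = 6.03 × 26.93 ≈ 162 kt.
162 kt falls in the Category 5 band.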